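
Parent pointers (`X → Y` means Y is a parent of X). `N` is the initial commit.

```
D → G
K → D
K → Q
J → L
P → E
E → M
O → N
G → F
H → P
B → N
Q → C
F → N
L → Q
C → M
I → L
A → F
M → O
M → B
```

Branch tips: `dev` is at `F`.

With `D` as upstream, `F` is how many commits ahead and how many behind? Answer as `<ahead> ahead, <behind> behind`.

Reachable from F: {F, N}.
Reachable from D: {D, F, G, N}.
Only in F's history (ahead): {} — 0.
Only in D's history (behind): {D, G} — 2.

0 ahead, 2 behind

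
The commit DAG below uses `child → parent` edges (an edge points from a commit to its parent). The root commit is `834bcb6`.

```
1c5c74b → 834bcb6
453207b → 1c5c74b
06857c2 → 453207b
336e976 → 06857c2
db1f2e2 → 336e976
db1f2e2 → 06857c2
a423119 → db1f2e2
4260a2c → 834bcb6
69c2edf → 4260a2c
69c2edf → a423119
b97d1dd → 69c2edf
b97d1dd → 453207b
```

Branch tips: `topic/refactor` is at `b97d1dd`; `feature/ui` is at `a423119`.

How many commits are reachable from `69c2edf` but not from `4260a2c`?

Reachable from 69c2edf: {06857c2, 1c5c74b, 336e976, 4260a2c, 453207b, 69c2edf, 834bcb6, a423119, db1f2e2}.
Reachable from 4260a2c: {4260a2c, 834bcb6}.
In 69c2edf's history but not 4260a2c's: {06857c2, 1c5c74b, 336e976, 453207b, 69c2edf, a423119, db1f2e2} — 7 commits.

7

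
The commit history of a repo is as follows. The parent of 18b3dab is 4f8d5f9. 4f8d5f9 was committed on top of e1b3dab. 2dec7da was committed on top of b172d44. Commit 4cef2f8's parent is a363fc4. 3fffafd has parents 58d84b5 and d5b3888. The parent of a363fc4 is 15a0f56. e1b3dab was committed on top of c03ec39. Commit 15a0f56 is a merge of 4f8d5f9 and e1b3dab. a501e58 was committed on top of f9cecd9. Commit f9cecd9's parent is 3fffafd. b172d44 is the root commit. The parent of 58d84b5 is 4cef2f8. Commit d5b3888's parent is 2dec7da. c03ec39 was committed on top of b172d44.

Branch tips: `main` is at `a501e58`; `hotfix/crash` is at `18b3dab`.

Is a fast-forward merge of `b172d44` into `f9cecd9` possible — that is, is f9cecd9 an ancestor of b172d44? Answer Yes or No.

No

A fast-forward from f9cecd9 to b172d44 is possible iff f9cecd9 is an ancestor of b172d44.
Ancestors of b172d44: {b172d44}.
f9cecd9 is not among them, so fast-forward is not possible.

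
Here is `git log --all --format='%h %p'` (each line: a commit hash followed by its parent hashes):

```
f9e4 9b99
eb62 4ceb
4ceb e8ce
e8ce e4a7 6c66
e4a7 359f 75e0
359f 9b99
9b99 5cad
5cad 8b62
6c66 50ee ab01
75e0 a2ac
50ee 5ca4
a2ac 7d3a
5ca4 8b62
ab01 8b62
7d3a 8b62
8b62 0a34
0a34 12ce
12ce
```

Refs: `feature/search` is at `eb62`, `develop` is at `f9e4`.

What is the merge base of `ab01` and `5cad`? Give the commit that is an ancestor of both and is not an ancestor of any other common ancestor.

Ancestors of ab01: {0a34, 12ce, 8b62, ab01}.
Ancestors of 5cad: {0a34, 12ce, 5cad, 8b62}.
Common ancestors: {0a34, 12ce, 8b62}.
Among these, 8b62 is not an ancestor of any other common ancestor — it is the merge base.

8b62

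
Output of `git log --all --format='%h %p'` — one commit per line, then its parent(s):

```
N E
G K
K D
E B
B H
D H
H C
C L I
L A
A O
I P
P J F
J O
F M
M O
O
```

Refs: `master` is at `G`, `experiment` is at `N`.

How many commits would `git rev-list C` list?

9

Walking parent pointers from C: reachable set = {A, C, F, I, J, L, M, O, P}.
That is 9 commits.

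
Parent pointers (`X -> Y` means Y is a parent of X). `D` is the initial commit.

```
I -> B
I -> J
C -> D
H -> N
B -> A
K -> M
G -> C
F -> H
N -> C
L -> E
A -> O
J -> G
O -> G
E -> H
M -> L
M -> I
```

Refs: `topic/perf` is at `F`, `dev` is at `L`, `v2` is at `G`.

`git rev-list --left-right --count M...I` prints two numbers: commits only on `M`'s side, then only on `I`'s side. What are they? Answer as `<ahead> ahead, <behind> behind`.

5 ahead, 0 behind

Reachable from M: {A, B, C, D, E, G, H, I, J, L, M, N, O}.
Reachable from I: {A, B, C, D, G, I, J, O}.
Only in M's history (ahead): {E, H, L, M, N} — 5.
Only in I's history (behind): {} — 0.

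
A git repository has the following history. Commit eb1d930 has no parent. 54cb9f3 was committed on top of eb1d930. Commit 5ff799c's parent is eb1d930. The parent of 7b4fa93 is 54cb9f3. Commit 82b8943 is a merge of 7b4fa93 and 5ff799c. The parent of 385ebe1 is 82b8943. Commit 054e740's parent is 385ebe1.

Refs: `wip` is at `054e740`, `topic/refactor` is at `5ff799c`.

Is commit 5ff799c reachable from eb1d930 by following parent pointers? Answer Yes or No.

No

Ancestors of eb1d930: {eb1d930}.
5ff799c is not in that set, so it is not an ancestor of eb1d930.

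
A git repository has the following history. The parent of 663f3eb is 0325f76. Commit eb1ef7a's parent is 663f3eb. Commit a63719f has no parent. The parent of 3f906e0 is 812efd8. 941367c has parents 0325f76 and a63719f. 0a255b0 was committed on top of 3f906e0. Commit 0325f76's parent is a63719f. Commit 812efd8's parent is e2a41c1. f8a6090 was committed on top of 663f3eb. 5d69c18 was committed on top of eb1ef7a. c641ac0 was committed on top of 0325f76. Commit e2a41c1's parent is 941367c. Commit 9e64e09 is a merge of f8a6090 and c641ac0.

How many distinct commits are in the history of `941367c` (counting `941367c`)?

Walking parent pointers from 941367c: reachable set = {0325f76, 941367c, a63719f}.
That is 3 commits.

3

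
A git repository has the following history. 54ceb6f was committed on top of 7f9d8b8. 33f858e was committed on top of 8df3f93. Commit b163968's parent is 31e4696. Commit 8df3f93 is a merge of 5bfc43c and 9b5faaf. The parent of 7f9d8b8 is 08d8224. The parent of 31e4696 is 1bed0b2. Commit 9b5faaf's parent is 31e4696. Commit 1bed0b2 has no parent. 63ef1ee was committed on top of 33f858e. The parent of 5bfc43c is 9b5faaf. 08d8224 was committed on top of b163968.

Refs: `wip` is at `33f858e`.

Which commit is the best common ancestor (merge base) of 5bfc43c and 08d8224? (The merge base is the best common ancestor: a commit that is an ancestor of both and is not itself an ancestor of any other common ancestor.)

31e4696

Ancestors of 5bfc43c: {1bed0b2, 31e4696, 5bfc43c, 9b5faaf}.
Ancestors of 08d8224: {08d8224, 1bed0b2, 31e4696, b163968}.
Common ancestors: {1bed0b2, 31e4696}.
Among these, 31e4696 is not an ancestor of any other common ancestor — it is the merge base.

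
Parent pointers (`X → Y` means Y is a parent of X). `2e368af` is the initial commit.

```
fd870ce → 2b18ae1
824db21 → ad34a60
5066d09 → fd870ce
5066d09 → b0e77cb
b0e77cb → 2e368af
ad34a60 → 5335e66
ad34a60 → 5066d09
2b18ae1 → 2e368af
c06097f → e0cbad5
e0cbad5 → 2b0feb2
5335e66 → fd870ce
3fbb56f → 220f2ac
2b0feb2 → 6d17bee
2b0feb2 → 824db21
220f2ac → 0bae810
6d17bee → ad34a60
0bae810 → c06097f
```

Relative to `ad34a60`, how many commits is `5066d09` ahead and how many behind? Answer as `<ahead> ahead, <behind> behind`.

Reachable from 5066d09: {2b18ae1, 2e368af, 5066d09, b0e77cb, fd870ce}.
Reachable from ad34a60: {2b18ae1, 2e368af, 5066d09, 5335e66, ad34a60, b0e77cb, fd870ce}.
Only in 5066d09's history (ahead): {} — 0.
Only in ad34a60's history (behind): {5335e66, ad34a60} — 2.

0 ahead, 2 behind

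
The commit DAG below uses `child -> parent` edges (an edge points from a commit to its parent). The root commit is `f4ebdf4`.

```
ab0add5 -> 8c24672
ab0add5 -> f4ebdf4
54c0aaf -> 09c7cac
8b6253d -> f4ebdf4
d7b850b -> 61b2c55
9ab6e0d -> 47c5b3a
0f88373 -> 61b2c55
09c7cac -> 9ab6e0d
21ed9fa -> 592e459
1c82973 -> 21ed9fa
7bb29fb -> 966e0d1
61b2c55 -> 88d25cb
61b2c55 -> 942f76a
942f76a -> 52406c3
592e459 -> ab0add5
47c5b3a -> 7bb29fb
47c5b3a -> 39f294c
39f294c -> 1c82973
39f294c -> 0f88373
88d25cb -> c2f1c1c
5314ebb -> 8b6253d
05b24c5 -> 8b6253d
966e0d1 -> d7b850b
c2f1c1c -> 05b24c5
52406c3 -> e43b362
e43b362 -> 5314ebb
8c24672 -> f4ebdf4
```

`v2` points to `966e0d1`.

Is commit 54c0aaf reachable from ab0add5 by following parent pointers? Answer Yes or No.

Ancestors of ab0add5: {8c24672, ab0add5, f4ebdf4}.
54c0aaf is not in that set, so it is not an ancestor of ab0add5.

No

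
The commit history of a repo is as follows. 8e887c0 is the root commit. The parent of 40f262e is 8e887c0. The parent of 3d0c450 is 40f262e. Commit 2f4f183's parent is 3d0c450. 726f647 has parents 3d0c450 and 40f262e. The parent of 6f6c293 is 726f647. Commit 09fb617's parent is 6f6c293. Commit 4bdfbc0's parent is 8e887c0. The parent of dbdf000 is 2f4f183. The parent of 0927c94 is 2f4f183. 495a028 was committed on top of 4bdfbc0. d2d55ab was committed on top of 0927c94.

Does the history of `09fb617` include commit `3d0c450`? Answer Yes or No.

Yes

Ancestors of 09fb617 (commits reachable by following parents): {09fb617, 3d0c450, 40f262e, 6f6c293, 726f647, 8e887c0}.
3d0c450 is in that set, so it is an ancestor of 09fb617.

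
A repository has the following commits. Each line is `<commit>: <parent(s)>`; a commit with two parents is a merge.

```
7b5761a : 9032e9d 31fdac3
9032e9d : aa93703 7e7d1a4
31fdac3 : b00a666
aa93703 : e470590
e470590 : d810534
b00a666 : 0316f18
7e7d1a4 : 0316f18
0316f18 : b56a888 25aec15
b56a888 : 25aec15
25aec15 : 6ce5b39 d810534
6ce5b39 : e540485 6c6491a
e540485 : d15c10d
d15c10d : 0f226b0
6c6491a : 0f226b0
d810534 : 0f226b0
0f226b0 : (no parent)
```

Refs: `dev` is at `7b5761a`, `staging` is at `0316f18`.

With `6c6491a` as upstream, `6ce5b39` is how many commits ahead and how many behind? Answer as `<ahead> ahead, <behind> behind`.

Reachable from 6ce5b39: {0f226b0, 6c6491a, 6ce5b39, d15c10d, e540485}.
Reachable from 6c6491a: {0f226b0, 6c6491a}.
Only in 6ce5b39's history (ahead): {6ce5b39, d15c10d, e540485} — 3.
Only in 6c6491a's history (behind): {} — 0.

3 ahead, 0 behind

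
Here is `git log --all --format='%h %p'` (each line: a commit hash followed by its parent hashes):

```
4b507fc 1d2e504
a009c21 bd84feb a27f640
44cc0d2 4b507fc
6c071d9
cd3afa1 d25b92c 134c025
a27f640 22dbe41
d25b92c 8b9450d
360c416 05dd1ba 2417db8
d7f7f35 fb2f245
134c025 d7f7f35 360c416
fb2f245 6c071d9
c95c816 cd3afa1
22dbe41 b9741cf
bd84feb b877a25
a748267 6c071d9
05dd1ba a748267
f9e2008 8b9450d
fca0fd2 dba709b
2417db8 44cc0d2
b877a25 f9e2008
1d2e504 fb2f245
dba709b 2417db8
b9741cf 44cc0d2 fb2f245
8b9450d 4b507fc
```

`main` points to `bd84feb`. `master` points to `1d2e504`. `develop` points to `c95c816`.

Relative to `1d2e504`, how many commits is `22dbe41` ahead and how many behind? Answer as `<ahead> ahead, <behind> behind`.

4 ahead, 0 behind

Reachable from 22dbe41: {1d2e504, 22dbe41, 44cc0d2, 4b507fc, 6c071d9, b9741cf, fb2f245}.
Reachable from 1d2e504: {1d2e504, 6c071d9, fb2f245}.
Only in 22dbe41's history (ahead): {22dbe41, 44cc0d2, 4b507fc, b9741cf} — 4.
Only in 1d2e504's history (behind): {} — 0.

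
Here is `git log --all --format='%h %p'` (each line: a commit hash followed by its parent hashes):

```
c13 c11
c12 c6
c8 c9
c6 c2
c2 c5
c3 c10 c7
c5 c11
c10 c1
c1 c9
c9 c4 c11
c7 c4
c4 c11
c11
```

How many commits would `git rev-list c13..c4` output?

Reachable from c4: {c11, c4}.
Reachable from c13: {c11, c13}.
In c4's history but not c13's: {c4} — 1 commit.

1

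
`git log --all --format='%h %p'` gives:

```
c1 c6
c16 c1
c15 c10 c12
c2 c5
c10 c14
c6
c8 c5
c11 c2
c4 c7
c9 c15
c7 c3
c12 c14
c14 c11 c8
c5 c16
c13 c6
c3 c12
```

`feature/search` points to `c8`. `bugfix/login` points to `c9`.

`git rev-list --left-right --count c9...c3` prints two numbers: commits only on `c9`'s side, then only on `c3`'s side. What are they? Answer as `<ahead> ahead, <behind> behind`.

3 ahead, 1 behind

Reachable from c9: {c1, c10, c11, c12, c14, c15, c16, c2, c5, c6, c8, c9}.
Reachable from c3: {c1, c11, c12, c14, c16, c2, c3, c5, c6, c8}.
Only in c9's history (ahead): {c10, c15, c9} — 3.
Only in c3's history (behind): {c3} — 1.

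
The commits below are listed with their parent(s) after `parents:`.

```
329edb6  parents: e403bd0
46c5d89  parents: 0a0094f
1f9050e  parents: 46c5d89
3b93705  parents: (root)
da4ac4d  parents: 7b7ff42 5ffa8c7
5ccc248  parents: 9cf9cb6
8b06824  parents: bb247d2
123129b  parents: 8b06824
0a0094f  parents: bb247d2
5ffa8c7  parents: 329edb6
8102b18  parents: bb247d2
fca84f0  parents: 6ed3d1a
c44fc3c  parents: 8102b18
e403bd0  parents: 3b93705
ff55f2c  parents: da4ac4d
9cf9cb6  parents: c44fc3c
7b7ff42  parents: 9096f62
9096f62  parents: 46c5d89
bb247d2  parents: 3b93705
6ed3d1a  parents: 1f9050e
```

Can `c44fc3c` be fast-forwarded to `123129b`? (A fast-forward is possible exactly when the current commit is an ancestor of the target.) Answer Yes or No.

No

A fast-forward from c44fc3c to 123129b is possible iff c44fc3c is an ancestor of 123129b.
Ancestors of 123129b: {123129b, 3b93705, 8b06824, bb247d2}.
c44fc3c is not among them, so fast-forward is not possible.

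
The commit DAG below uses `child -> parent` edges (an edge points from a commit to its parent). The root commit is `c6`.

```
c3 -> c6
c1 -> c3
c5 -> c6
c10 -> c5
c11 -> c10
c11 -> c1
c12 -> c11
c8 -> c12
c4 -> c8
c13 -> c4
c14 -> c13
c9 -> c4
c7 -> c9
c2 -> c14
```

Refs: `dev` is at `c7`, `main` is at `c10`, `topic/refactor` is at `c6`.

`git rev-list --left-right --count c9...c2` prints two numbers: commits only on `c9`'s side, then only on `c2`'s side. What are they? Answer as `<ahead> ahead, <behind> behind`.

Reachable from c9: {c1, c10, c11, c12, c3, c4, c5, c6, c8, c9}.
Reachable from c2: {c1, c10, c11, c12, c13, c14, c2, c3, c4, c5, c6, c8}.
Only in c9's history (ahead): {c9} — 1.
Only in c2's history (behind): {c13, c14, c2} — 3.

1 ahead, 3 behind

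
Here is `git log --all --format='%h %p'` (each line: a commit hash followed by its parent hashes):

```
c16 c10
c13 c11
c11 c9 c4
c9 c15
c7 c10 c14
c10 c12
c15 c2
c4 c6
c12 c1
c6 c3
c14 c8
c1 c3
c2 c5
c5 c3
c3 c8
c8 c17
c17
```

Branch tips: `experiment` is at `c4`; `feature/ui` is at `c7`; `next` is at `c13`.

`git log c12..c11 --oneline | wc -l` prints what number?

Reachable from c11: {c11, c15, c17, c2, c3, c4, c5, c6, c8, c9}.
Reachable from c12: {c1, c12, c17, c3, c8}.
In c11's history but not c12's: {c11, c15, c2, c4, c5, c6, c9} — 7 commits.

7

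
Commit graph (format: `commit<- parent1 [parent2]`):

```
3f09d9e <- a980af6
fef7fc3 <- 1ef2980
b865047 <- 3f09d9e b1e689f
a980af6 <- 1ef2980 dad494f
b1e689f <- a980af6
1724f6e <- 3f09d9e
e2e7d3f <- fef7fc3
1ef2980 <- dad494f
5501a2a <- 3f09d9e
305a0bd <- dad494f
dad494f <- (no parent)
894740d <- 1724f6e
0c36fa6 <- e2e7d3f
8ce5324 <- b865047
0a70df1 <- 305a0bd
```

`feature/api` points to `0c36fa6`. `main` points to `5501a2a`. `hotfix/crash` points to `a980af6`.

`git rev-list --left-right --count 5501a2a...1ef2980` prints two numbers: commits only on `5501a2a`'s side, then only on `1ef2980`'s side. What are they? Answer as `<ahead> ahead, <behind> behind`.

3 ahead, 0 behind

Reachable from 5501a2a: {1ef2980, 3f09d9e, 5501a2a, a980af6, dad494f}.
Reachable from 1ef2980: {1ef2980, dad494f}.
Only in 5501a2a's history (ahead): {3f09d9e, 5501a2a, a980af6} — 3.
Only in 1ef2980's history (behind): {} — 0.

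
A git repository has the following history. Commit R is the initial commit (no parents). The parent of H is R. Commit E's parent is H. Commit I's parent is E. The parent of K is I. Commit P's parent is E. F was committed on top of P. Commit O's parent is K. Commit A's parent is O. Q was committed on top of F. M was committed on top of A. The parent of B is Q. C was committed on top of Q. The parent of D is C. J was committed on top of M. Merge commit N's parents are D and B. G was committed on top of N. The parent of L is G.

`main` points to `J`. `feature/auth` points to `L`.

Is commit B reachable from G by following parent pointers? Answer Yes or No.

Yes

Ancestors of G (commits reachable by following parents): {B, C, D, E, F, G, H, N, P, Q, R}.
B is in that set, so it is an ancestor of G.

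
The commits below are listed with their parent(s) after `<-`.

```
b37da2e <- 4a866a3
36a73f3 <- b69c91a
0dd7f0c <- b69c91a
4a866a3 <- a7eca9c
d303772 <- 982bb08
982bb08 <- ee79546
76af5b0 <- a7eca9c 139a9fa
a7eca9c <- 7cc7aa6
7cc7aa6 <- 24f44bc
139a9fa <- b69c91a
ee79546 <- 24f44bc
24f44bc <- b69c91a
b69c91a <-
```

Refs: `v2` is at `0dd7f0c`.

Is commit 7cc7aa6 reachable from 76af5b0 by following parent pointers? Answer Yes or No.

Ancestors of 76af5b0 (commits reachable by following parents): {139a9fa, 24f44bc, 76af5b0, 7cc7aa6, a7eca9c, b69c91a}.
7cc7aa6 is in that set, so it is an ancestor of 76af5b0.

Yes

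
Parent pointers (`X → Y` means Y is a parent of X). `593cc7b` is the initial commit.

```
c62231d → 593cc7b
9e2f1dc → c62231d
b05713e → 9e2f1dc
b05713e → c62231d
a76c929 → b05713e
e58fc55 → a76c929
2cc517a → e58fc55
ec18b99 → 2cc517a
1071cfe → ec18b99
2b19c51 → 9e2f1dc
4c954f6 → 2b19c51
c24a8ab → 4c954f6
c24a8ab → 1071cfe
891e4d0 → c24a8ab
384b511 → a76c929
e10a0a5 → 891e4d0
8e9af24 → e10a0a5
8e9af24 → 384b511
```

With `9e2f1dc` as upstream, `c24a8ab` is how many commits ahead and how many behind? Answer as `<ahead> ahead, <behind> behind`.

9 ahead, 0 behind

Reachable from c24a8ab: {1071cfe, 2b19c51, 2cc517a, 4c954f6, 593cc7b, 9e2f1dc, a76c929, b05713e, c24a8ab, c62231d, e58fc55, ec18b99}.
Reachable from 9e2f1dc: {593cc7b, 9e2f1dc, c62231d}.
Only in c24a8ab's history (ahead): {1071cfe, 2b19c51, 2cc517a, 4c954f6, a76c929, b05713e, c24a8ab, e58fc55, ec18b99} — 9.
Only in 9e2f1dc's history (behind): {} — 0.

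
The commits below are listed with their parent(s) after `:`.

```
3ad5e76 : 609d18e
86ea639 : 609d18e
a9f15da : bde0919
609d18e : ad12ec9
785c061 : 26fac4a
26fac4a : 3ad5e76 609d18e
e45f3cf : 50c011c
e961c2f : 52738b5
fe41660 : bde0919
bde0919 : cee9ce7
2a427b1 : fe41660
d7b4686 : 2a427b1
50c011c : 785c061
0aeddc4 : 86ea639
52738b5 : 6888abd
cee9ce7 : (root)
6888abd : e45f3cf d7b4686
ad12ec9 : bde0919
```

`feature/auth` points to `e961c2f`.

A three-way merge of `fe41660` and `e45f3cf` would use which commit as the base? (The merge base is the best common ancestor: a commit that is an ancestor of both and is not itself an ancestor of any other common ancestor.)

bde0919

Ancestors of fe41660: {bde0919, cee9ce7, fe41660}.
Ancestors of e45f3cf: {26fac4a, 3ad5e76, 50c011c, 609d18e, 785c061, ad12ec9, bde0919, cee9ce7, e45f3cf}.
Common ancestors: {bde0919, cee9ce7}.
Among these, bde0919 is not an ancestor of any other common ancestor — it is the merge base.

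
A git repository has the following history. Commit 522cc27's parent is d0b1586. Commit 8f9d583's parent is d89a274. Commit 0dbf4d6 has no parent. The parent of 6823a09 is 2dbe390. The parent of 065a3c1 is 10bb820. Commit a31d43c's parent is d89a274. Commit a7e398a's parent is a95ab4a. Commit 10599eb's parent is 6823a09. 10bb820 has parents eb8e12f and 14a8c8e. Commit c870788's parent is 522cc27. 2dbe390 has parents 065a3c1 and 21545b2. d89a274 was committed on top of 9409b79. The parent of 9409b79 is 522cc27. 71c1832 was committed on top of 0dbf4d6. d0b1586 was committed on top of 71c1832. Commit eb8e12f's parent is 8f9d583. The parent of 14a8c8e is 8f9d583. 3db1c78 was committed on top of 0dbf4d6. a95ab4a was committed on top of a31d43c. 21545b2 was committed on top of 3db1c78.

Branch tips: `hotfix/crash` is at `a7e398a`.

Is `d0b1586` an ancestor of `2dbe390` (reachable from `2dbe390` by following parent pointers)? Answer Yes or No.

Ancestors of 2dbe390 (commits reachable by following parents): {065a3c1, 0dbf4d6, 10bb820, 14a8c8e, 21545b2, 2dbe390, 3db1c78, 522cc27, 71c1832, 8f9d583, 9409b79, d0b1586, d89a274, eb8e12f}.
d0b1586 is in that set, so it is an ancestor of 2dbe390.

Yes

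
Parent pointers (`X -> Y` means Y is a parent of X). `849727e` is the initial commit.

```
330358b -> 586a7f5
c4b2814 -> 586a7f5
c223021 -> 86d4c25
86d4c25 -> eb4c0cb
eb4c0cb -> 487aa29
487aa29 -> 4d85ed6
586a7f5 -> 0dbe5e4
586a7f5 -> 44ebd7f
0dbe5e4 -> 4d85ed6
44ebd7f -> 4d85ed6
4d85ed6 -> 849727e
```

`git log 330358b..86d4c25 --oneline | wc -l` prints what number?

3

Reachable from 86d4c25: {487aa29, 4d85ed6, 849727e, 86d4c25, eb4c0cb}.
Reachable from 330358b: {0dbe5e4, 330358b, 44ebd7f, 4d85ed6, 586a7f5, 849727e}.
In 86d4c25's history but not 330358b's: {487aa29, 86d4c25, eb4c0cb} — 3 commits.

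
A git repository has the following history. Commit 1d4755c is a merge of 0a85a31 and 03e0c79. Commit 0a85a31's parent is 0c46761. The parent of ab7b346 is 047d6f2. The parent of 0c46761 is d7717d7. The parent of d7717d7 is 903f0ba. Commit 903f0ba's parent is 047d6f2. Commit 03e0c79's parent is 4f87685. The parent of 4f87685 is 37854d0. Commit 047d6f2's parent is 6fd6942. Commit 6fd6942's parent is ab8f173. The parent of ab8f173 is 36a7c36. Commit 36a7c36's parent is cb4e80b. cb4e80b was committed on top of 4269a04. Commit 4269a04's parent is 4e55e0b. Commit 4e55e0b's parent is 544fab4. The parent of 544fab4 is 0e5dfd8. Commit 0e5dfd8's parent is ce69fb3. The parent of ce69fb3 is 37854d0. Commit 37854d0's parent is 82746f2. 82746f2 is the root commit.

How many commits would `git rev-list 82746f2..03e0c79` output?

3

Reachable from 03e0c79: {03e0c79, 37854d0, 4f87685, 82746f2}.
Reachable from 82746f2: {82746f2}.
In 03e0c79's history but not 82746f2's: {03e0c79, 37854d0, 4f87685} — 3 commits.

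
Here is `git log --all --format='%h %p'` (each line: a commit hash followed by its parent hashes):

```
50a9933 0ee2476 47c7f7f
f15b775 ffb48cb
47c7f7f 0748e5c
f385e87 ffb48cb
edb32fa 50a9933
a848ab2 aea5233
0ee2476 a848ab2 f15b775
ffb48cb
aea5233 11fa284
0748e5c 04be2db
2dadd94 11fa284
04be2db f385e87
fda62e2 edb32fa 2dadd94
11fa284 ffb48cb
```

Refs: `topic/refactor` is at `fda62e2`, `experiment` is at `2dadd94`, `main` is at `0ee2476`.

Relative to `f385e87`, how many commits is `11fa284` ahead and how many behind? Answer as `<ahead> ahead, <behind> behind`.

1 ahead, 1 behind

Reachable from 11fa284: {11fa284, ffb48cb}.
Reachable from f385e87: {f385e87, ffb48cb}.
Only in 11fa284's history (ahead): {11fa284} — 1.
Only in f385e87's history (behind): {f385e87} — 1.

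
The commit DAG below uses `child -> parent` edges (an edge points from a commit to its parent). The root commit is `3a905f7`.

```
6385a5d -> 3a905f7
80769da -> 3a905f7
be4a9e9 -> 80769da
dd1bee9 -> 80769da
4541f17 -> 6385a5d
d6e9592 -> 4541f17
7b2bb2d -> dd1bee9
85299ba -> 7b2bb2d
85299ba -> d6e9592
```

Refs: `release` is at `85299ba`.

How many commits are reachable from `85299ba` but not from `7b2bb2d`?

4

Reachable from 85299ba: {3a905f7, 4541f17, 6385a5d, 7b2bb2d, 80769da, 85299ba, d6e9592, dd1bee9}.
Reachable from 7b2bb2d: {3a905f7, 7b2bb2d, 80769da, dd1bee9}.
In 85299ba's history but not 7b2bb2d's: {4541f17, 6385a5d, 85299ba, d6e9592} — 4 commits.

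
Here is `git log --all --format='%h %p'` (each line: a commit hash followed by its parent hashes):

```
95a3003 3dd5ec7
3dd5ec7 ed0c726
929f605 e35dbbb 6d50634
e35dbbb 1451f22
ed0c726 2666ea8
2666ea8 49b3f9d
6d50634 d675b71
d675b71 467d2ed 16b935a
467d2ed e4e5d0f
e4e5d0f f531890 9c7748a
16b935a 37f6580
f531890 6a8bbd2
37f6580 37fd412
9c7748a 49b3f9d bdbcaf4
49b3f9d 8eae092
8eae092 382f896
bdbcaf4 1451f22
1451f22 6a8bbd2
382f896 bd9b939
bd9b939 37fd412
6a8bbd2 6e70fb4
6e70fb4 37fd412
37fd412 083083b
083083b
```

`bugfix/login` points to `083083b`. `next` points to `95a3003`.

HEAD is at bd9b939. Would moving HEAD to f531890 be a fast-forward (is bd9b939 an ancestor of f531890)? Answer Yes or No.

No

A fast-forward from bd9b939 to f531890 is possible iff bd9b939 is an ancestor of f531890.
Ancestors of f531890: {083083b, 37fd412, 6a8bbd2, 6e70fb4, f531890}.
bd9b939 is not among them, so fast-forward is not possible.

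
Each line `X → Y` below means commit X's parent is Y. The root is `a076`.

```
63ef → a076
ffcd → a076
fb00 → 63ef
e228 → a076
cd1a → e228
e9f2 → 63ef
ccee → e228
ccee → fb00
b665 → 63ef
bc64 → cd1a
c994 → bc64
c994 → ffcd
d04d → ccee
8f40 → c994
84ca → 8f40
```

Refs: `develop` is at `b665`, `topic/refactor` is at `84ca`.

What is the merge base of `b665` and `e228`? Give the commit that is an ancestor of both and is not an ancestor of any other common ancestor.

Ancestors of b665: {63ef, a076, b665}.
Ancestors of e228: {a076, e228}.
Common ancestors: {a076}.
The only common ancestor is a076, so it is the merge base.

a076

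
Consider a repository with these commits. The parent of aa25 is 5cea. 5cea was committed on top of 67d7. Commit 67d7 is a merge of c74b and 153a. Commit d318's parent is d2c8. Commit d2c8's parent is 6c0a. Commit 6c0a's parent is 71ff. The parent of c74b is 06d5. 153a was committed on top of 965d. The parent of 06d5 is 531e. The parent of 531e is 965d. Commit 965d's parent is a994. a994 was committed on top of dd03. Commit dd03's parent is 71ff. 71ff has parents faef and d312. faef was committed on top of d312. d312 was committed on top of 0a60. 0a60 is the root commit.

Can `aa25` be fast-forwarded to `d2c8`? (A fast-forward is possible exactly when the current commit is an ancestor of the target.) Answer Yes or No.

A fast-forward from aa25 to d2c8 is possible iff aa25 is an ancestor of d2c8.
Ancestors of d2c8: {0a60, 6c0a, 71ff, d2c8, d312, faef}.
aa25 is not among them, so fast-forward is not possible.

No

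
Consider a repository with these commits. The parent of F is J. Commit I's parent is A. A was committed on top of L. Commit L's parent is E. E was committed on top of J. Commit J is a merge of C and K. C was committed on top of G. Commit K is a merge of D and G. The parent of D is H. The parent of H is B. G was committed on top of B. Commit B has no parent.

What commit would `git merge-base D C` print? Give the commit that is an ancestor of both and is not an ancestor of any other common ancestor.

B

Ancestors of D: {B, D, H}.
Ancestors of C: {B, C, G}.
Common ancestors: {B}.
The only common ancestor is B, so it is the merge base.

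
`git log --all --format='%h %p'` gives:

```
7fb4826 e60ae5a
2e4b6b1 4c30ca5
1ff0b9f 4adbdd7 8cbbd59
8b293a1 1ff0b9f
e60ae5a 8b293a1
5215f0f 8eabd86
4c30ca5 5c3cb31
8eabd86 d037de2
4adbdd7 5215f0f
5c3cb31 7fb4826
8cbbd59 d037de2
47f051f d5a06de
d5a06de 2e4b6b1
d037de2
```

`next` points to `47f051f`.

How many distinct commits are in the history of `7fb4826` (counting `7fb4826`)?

Walking parent pointers from 7fb4826: reachable set = {1ff0b9f, 4adbdd7, 5215f0f, 7fb4826, 8b293a1, 8cbbd59, 8eabd86, d037de2, e60ae5a}.
That is 9 commits.

9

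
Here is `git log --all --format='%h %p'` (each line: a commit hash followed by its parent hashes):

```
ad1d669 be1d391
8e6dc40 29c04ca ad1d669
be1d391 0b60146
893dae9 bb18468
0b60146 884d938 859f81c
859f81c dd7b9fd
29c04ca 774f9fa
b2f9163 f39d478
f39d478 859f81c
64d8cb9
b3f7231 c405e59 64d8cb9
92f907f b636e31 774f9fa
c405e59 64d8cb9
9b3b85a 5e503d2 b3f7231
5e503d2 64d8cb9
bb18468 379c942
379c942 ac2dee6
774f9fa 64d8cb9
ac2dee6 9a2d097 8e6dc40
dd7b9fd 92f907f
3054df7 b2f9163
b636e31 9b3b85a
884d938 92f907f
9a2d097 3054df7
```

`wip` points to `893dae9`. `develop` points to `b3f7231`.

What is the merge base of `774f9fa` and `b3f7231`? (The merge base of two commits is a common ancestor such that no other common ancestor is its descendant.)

64d8cb9

Ancestors of 774f9fa: {64d8cb9, 774f9fa}.
Ancestors of b3f7231: {64d8cb9, b3f7231, c405e59}.
Common ancestors: {64d8cb9}.
The only common ancestor is 64d8cb9, so it is the merge base.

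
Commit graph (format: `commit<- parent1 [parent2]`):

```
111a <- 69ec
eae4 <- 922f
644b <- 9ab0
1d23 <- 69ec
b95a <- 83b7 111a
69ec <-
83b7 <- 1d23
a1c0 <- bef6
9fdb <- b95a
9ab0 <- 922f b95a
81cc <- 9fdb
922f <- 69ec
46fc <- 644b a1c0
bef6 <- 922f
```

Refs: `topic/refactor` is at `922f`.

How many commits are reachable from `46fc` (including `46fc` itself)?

11

Walking parent pointers from 46fc: reachable set = {111a, 1d23, 46fc, 644b, 69ec, 83b7, 922f, 9ab0, a1c0, b95a, bef6}.
That is 11 commits.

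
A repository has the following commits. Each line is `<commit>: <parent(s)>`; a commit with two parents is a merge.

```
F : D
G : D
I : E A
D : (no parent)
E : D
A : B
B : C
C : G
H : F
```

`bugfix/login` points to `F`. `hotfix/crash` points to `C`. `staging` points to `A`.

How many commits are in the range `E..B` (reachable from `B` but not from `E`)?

Reachable from B: {B, C, D, G}.
Reachable from E: {D, E}.
In B's history but not E's: {B, C, G} — 3 commits.

3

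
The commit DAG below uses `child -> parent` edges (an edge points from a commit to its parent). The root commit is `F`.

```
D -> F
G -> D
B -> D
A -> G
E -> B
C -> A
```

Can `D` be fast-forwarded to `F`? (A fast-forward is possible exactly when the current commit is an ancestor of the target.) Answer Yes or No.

No

A fast-forward from D to F is possible iff D is an ancestor of F.
Ancestors of F: {F}.
D is not among them, so fast-forward is not possible.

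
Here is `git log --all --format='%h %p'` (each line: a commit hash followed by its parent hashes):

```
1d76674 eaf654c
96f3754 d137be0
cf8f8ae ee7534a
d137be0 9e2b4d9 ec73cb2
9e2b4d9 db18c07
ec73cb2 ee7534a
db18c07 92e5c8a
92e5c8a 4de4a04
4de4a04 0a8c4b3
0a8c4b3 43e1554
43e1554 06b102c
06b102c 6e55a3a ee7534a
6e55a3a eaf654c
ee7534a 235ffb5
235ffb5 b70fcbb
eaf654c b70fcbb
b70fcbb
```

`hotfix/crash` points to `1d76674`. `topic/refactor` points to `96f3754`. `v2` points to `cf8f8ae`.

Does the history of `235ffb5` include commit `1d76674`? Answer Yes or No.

Ancestors of 235ffb5: {235ffb5, b70fcbb}.
1d76674 is not in that set, so it is not an ancestor of 235ffb5.

No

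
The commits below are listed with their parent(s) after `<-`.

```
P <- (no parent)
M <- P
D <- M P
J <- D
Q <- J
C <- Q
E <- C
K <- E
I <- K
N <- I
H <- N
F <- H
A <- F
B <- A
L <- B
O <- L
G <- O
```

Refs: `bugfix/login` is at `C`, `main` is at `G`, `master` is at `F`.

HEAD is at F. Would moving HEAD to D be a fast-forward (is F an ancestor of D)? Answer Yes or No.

A fast-forward from F to D is possible iff F is an ancestor of D.
Ancestors of D: {D, M, P}.
F is not among them, so fast-forward is not possible.

No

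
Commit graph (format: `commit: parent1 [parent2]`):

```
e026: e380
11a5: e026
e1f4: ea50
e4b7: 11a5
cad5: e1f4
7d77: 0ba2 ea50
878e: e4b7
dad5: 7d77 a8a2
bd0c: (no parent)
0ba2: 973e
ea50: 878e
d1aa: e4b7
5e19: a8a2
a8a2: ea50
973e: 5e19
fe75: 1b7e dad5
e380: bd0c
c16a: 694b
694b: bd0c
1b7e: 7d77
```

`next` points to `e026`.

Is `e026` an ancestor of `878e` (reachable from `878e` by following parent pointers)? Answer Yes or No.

Ancestors of 878e (commits reachable by following parents): {11a5, 878e, bd0c, e026, e380, e4b7}.
e026 is in that set, so it is an ancestor of 878e.

Yes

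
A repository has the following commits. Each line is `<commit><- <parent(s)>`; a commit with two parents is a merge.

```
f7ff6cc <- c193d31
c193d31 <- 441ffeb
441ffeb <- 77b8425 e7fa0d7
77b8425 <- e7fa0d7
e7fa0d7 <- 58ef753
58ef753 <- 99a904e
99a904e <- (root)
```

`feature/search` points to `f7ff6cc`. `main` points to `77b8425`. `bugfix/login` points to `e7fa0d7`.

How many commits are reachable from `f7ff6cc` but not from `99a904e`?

Reachable from f7ff6cc: {441ffeb, 58ef753, 77b8425, 99a904e, c193d31, e7fa0d7, f7ff6cc}.
Reachable from 99a904e: {99a904e}.
In f7ff6cc's history but not 99a904e's: {441ffeb, 58ef753, 77b8425, c193d31, e7fa0d7, f7ff6cc} — 6 commits.

6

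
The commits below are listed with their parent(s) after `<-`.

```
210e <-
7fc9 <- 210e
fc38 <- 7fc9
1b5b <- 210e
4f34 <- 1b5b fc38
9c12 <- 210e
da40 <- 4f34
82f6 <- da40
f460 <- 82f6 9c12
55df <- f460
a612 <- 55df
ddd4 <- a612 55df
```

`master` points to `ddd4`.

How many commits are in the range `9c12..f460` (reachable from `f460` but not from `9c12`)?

7

Reachable from f460: {1b5b, 210e, 4f34, 7fc9, 82f6, 9c12, da40, f460, fc38}.
Reachable from 9c12: {210e, 9c12}.
In f460's history but not 9c12's: {1b5b, 4f34, 7fc9, 82f6, da40, f460, fc38} — 7 commits.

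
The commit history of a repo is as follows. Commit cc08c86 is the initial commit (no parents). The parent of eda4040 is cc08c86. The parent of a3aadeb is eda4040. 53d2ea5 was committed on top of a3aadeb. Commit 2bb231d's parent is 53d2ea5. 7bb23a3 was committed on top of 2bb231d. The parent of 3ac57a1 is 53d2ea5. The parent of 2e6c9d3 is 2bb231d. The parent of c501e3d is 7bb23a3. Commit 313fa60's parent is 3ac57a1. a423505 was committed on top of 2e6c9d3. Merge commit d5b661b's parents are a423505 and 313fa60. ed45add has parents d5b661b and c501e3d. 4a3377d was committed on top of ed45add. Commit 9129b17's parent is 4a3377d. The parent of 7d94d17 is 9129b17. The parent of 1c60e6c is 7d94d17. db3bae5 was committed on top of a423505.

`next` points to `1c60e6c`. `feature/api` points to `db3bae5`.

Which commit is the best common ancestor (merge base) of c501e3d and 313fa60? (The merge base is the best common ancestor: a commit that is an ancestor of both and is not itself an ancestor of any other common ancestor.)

53d2ea5

Ancestors of c501e3d: {2bb231d, 53d2ea5, 7bb23a3, a3aadeb, c501e3d, cc08c86, eda4040}.
Ancestors of 313fa60: {313fa60, 3ac57a1, 53d2ea5, a3aadeb, cc08c86, eda4040}.
Common ancestors: {53d2ea5, a3aadeb, cc08c86, eda4040}.
Among these, 53d2ea5 is not an ancestor of any other common ancestor — it is the merge base.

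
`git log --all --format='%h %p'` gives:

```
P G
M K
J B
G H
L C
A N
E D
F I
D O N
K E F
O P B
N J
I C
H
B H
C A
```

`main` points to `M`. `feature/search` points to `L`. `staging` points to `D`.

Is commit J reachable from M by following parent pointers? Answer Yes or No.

Yes

Ancestors of M (commits reachable by following parents): {A, B, C, D, E, F, G, H, I, J, K, M, N, O, P}.
J is in that set, so it is an ancestor of M.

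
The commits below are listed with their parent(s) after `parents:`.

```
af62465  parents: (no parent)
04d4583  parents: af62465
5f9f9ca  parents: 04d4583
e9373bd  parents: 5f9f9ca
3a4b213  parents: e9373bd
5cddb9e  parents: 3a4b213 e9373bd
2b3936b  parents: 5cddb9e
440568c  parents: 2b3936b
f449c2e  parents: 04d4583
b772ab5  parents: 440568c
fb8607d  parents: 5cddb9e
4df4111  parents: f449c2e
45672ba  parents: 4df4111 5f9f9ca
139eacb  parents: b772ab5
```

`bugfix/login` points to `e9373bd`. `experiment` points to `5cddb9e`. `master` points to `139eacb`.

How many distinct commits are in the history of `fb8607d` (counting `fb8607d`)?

Walking parent pointers from fb8607d: reachable set = {04d4583, 3a4b213, 5cddb9e, 5f9f9ca, af62465, e9373bd, fb8607d}.
That is 7 commits.

7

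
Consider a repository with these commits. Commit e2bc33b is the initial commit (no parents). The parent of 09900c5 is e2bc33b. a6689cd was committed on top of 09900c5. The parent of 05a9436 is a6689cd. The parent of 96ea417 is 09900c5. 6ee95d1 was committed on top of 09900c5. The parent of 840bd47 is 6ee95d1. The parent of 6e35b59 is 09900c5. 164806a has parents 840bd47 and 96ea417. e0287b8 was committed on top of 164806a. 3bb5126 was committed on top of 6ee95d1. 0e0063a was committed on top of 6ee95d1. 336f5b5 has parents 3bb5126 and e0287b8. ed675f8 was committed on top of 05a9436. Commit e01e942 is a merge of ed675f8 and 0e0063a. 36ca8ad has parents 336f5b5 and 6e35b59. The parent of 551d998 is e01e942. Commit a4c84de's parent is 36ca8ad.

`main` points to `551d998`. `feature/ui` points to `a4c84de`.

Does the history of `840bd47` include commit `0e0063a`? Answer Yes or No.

Ancestors of 840bd47: {09900c5, 6ee95d1, 840bd47, e2bc33b}.
0e0063a is not in that set, so it is not an ancestor of 840bd47.

No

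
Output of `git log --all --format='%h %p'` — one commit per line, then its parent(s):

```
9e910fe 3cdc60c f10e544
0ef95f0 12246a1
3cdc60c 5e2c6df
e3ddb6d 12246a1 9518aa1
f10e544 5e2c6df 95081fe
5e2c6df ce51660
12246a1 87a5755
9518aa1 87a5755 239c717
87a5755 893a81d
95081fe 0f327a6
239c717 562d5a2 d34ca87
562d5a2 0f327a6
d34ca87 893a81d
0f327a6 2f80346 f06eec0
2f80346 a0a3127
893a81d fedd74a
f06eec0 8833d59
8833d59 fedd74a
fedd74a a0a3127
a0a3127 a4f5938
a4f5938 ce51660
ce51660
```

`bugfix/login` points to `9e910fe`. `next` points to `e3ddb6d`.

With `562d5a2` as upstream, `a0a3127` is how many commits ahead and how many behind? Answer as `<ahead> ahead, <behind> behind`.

Reachable from a0a3127: {a0a3127, a4f5938, ce51660}.
Reachable from 562d5a2: {0f327a6, 2f80346, 562d5a2, 8833d59, a0a3127, a4f5938, ce51660, f06eec0, fedd74a}.
Only in a0a3127's history (ahead): {} — 0.
Only in 562d5a2's history (behind): {0f327a6, 2f80346, 562d5a2, 8833d59, f06eec0, fedd74a} — 6.

0 ahead, 6 behind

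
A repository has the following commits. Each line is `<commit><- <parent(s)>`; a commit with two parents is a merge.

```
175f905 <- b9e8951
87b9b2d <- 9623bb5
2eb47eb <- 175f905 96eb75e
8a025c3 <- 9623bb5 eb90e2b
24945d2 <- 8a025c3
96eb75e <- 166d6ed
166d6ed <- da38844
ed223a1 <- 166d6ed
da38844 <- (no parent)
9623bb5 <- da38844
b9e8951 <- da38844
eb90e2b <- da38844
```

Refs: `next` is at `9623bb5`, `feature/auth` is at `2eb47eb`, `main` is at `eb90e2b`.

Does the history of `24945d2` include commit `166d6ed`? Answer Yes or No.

No

Ancestors of 24945d2: {24945d2, 8a025c3, 9623bb5, da38844, eb90e2b}.
166d6ed is not in that set, so it is not an ancestor of 24945d2.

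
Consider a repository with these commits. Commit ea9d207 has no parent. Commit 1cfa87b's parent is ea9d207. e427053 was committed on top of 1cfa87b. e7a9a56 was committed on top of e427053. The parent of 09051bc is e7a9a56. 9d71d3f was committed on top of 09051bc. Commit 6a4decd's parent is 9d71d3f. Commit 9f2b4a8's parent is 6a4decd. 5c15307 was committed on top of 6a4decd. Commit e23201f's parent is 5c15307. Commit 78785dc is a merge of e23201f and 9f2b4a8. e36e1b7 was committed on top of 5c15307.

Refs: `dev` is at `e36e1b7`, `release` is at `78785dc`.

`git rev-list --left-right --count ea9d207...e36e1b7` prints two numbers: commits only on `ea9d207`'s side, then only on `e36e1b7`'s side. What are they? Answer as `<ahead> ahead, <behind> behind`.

Reachable from ea9d207: {ea9d207}.
Reachable from e36e1b7: {09051bc, 1cfa87b, 5c15307, 6a4decd, 9d71d3f, e36e1b7, e427053, e7a9a56, ea9d207}.
Only in ea9d207's history (ahead): {} — 0.
Only in e36e1b7's history (behind): {09051bc, 1cfa87b, 5c15307, 6a4decd, 9d71d3f, e36e1b7, e427053, e7a9a56} — 8.

0 ahead, 8 behind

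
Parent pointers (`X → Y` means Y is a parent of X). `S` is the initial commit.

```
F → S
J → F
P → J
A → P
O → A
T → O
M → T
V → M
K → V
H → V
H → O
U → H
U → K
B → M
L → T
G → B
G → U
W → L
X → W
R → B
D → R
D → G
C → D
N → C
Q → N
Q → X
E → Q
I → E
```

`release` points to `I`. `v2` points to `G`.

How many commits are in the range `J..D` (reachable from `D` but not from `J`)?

Reachable from D: {A, B, D, F, G, H, J, K, M, O, P, R, S, T, U, V}.
Reachable from J: {F, J, S}.
In D's history but not J's: {A, B, D, G, H, K, M, O, P, R, T, U, V} — 13 commits.

13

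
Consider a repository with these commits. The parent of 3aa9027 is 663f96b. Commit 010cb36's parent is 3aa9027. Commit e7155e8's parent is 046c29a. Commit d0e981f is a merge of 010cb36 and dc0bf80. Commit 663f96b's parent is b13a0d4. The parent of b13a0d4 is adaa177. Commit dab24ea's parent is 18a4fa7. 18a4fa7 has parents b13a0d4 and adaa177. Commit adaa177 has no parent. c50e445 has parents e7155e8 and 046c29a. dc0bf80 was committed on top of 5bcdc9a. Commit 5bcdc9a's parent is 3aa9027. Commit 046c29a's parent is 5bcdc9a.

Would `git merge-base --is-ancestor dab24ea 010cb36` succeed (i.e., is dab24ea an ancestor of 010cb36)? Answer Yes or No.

Ancestors of 010cb36: {010cb36, 3aa9027, 663f96b, adaa177, b13a0d4}.
dab24ea is not in that set, so it is not an ancestor of 010cb36.

No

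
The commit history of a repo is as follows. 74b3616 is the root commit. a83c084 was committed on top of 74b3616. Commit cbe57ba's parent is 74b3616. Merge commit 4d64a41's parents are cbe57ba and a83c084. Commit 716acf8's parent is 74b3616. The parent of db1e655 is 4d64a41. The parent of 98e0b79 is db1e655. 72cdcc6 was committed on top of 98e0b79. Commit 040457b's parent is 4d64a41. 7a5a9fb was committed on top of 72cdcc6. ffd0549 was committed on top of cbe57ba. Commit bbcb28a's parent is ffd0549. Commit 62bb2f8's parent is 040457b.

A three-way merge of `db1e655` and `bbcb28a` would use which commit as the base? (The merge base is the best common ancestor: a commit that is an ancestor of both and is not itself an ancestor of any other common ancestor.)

cbe57ba

Ancestors of db1e655: {4d64a41, 74b3616, a83c084, cbe57ba, db1e655}.
Ancestors of bbcb28a: {74b3616, bbcb28a, cbe57ba, ffd0549}.
Common ancestors: {74b3616, cbe57ba}.
Among these, cbe57ba is not an ancestor of any other common ancestor — it is the merge base.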